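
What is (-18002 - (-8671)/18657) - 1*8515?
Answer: -494718998/18657 ≈ -26517.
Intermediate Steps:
(-18002 - (-8671)/18657) - 1*8515 = (-18002 - (-8671)/18657) - 8515 = (-18002 - 1*(-8671/18657)) - 8515 = (-18002 + 8671/18657) - 8515 = -335854643/18657 - 8515 = -494718998/18657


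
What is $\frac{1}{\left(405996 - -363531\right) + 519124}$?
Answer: $\frac{1}{1288651} \approx 7.7601 \cdot 10^{-7}$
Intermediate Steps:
$\frac{1}{\left(405996 - -363531\right) + 519124} = \frac{1}{\left(405996 + 363531\right) + 519124} = \frac{1}{769527 + 519124} = \frac{1}{1288651}$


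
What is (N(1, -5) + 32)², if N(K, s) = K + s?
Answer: 784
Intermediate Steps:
(N(1, -5) + 32)² = ((1 - 5) + 32)² = (-4 + 32)² = 28² = 784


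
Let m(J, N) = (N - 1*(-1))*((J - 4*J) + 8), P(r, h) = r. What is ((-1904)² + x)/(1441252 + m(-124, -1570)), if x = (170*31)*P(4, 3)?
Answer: 455787/105629 ≈ 4.3150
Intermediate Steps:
x = 21080 (x = (170*31)*4 = 5270*4 = 21080)
m(J, N) = (1 + N)*(8 - 3*J) (m(J, N) = (N + 1)*(-3*J + 8) = (1 + N)*(8 - 3*J))
((-1904)² + x)/(1441252 + m(-124, -1570)) = ((-1904)² + 21080)/(1441252 + (8 - 3*(-124) + 8*(-1570) - 3*(-124)*(-1570))) = (3625216 + 21080)/(1441252 + (8 + 372 - 12560 - 584040)) = 3646296/(1441252 - 596220) = 3646296/845032 = 3646296*(1/845032) = 455787/105629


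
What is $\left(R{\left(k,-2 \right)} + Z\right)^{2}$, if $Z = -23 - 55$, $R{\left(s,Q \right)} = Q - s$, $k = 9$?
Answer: $7921$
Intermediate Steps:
$Z = -78$
$\left(R{\left(k,-2 \right)} + Z\right)^{2} = \left(\left(-2 - 9\right) - 78\right)^{2} = \left(-11 - 78\right)^{2} = \left(-89\right)^{2} = 7921$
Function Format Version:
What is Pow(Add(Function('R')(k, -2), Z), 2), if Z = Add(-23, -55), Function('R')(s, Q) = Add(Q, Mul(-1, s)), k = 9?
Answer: 7921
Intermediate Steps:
Z = -78
Pow(Add(Function('R')(k, -2), Z), 2) = Pow(Add(Add(-2, Mul(-1, 9)), -78), 2) = Pow(Add(Add(-2, -9), -78), 2) = Pow(Add(-11, -78), 2) = Pow(-89, 2) = 7921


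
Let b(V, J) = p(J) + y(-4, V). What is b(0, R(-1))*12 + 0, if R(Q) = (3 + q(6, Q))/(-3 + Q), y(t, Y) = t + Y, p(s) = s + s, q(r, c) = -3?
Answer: -48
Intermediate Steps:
p(s) = 2*s
y(t, Y) = Y + t
R(Q) = 0 (R(Q) = (3 - 3)/(-3 + Q) = 0/(-3 + Q) = 0)
b(V, J) = -4 + V + 2*J (b(V, J) = 2*J + (V - 4) = 2*J + (-4 + V) = -4 + V + 2*J)
b(0, R(-1))*12 + 0 = (-4 + 0 + 2*0)*12 + 0 = (-4 + 0 + 0)*12 + 0 = -4*12 + 0 = -48 + 0 = -48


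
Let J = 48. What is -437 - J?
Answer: -485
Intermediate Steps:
-437 - J = -437 - 1*48 = -437 - 48 = -485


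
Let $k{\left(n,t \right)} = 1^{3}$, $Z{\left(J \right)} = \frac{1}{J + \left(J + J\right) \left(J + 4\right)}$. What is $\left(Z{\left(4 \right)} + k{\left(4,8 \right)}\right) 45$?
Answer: $\frac{3105}{68} \approx 45.662$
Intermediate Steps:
$Z{\left(J \right)} = \frac{1}{J + 2 J \left(4 + J\right)}$
$k{\left(n,t \right)} = 1$
$\left(Z{\left(4 \right)} + k{\left(4,8 \right)}\right) 45 = \left(\frac{1}{4 \left(9 + 2 \cdot 4\right)} + 1\right) 45 = \left(\frac{1}{4 \left(9 + 8\right)} + 1\right) 45 = \left(\frac{1}{4 \cdot 17} + 1\right) 45 = \left(\frac{1}{4} \cdot \frac{1}{17} + 1\right) 45 = \left(\frac{1}{68} + 1\right) 45 = \frac{69}{68} \cdot 45 = \frac{3105}{68}$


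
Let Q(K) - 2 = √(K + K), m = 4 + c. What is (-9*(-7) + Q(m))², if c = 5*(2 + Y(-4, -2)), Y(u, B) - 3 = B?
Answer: (65 + √38)² ≈ 5064.4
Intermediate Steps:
Y(u, B) = 3 + B
c = 15 (c = 5*(2 + (3 - 2)) = 5*(2 + 1) = 5*3 = 15)
m = 19 (m = 4 + 15 = 19)
Q(K) = 2 + √2*√K (Q(K) = 2 + √(K + K) = 2 + √(2*K) = 2 + √2*√K)
(-9*(-7) + Q(m))² = (-9*(-7) + (2 + √2*√19))² = (63 + (2 + √38))² = (65 + √38)²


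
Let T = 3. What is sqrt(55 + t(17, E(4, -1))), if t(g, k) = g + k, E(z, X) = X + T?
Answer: sqrt(74) ≈ 8.6023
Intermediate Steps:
E(z, X) = 3 + X (E(z, X) = X + 3 = 3 + X)
sqrt(55 + t(17, E(4, -1))) = sqrt(55 + (17 + (3 - 1))) = sqrt(55 + (17 + 2)) = sqrt(55 + 19) = sqrt(74)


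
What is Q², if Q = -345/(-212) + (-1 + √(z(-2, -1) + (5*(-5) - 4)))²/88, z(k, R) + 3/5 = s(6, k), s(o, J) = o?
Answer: 1014876281/543822400 - 31961*I*√590/2565200 ≈ 1.8662 - 0.30264*I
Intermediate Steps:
z(k, R) = 27/5 (z(k, R) = -⅗ + 6 = 27/5)
Q = 345/212 + (-1 + I*√590/5)²/88 (Q = -345/(-212) + (-1 + √(27/5 + (5*(-5) - 4)))²/88 = -345*(-1/212) + (-1 + √(27/5 + (-25 - 4)))²*(1/88) = 345/212 + (-1 + √(27/5 - 29))²*(1/88) = 345/212 + (-1 + √(-118/5))²*(1/88) = 345/212 + (-1 + I*√590/5)²*(1/88) = 345/212 + (-1 + I*√590/5)²/88 ≈ 1.3705 - 0.11041*I)
Q² = (31961/23320 - I*√590/220)²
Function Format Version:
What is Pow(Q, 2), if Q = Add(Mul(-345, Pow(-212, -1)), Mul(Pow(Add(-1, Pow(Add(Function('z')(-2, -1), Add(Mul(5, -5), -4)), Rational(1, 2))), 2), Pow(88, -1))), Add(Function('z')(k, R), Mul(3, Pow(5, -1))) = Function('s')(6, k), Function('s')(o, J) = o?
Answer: Add(Rational(1014876281, 543822400), Mul(Rational(-31961, 2565200), I, Pow(590, Rational(1, 2)))) ≈ Add(1.8662, Mul(-0.30264, I))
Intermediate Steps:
Function('z')(k, R) = Rational(27, 5) (Function('z')(k, R) = Add(Rational(-3, 5), 6) = Rational(27, 5))
Q = Add(Rational(345, 212), Mul(Rational(1, 88), Pow(Add(-1, Mul(Rational(1, 5), I, Pow(590, Rational(1, 2)))), 2))) (Q = Add(Mul(-345, Pow(-212, -1)), Mul(Pow(Add(-1, Pow(Add(Rational(27, 5), Add(Mul(5, -5), -4)), Rational(1, 2))), 2), Pow(88, -1))) = Add(Mul(-345, Rational(-1, 212)), Mul(Pow(Add(-1, Pow(Add(Rational(27, 5), Add(-25, -4)), Rational(1, 2))), 2), Rational(1, 88))) = Add(Rational(345, 212), Mul(Pow(Add(-1, Pow(Add(Rational(27, 5), -29), Rational(1, 2))), 2), Rational(1, 88))) = Add(Rational(345, 212), Mul(Pow(Add(-1, Pow(Rational(-118, 5), Rational(1, 2))), 2), Rational(1, 88))) = Add(Rational(345, 212), Mul(Pow(Add(-1, Mul(Rational(1, 5), I, Pow(590, Rational(1, 2)))), 2), Rational(1, 88))) = Add(Rational(345, 212), Mul(Rational(1, 88), Pow(Add(-1, Mul(Rational(1, 5), I, Pow(590, Rational(1, 2)))), 2))) ≈ Add(1.3705, Mul(-0.11041, I)))
Pow(Q, 2) = Pow(Add(Rational(31961, 23320), Mul(Rational(-1, 220), I, Pow(590, Rational(1, 2)))), 2)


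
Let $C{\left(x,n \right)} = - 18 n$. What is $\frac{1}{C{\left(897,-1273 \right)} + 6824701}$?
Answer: $\frac{1}{6847615} \approx 1.4604 \cdot 10^{-7}$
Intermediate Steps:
$\frac{1}{C{\left(897,-1273 \right)} + 6824701} = \frac{1}{\left(-18\right) \left(-1273\right) + 6824701} = \frac{1}{22914 + 6824701} = \frac{1}{6847615}$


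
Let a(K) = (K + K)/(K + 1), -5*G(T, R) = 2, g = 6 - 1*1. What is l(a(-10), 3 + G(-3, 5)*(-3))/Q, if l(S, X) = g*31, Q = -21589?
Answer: -155/21589 ≈ -0.0071796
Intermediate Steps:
g = 5 (g = 6 - 1 = 5)
G(T, R) = -⅖ (G(T, R) = -⅕*2 = -⅖)
a(K) = 2*K/(1 + K) (a(K) = (2*K)/(1 + K) = 2*K/(1 + K))
l(S, X) = 155 (l(S, X) = 5*31 = 155)
l(a(-10), 3 + G(-3, 5)*(-3))/Q = 155/(-21589) = 155*(-1/21589) = -155/21589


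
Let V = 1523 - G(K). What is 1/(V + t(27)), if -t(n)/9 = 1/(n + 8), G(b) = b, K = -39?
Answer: 35/54661 ≈ 0.00064031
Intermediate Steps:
t(n) = -9/(8 + n) (t(n) = -9/(n + 8) = -9/(8 + n))
V = 1562 (V = 1523 - 1*(-39) = 1523 + 39 = 1562)
1/(V + t(27)) = 1/(1562 - 9/(8 + 27)) = 1/(1562 - 9/35) = 1/(54661/35) = 35/54661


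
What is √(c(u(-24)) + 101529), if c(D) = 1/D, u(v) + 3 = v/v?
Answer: √406114/2 ≈ 318.64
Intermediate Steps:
u(v) = -2 (u(v) = -3 + v/v = -3 + 1 = -2)
√(c(u(-24)) + 101529) = √(1/(-2) + 101529) = √(-½ + 101529) = √(203057/2) = √406114/2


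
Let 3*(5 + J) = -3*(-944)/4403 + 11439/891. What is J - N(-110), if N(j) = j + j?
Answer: 287030146/1307691 ≈ 219.49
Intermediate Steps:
N(j) = 2*j
J = -661874/1307691 (J = -5 + (-3*(-944)/4403 + 11439/891)/3 = -5 + (2832*(1/4403) + 11439*(1/891))/3 = -5 + (2832/4403 + 1271/99)/3 = -5 + (⅓)*(5876581/435897) = -5 + 5876581/1307691 = -661874/1307691 ≈ -0.50614)
J - N(-110) = -661874/1307691 - 2*(-110) = -661874/1307691 - 1*(-220) = -661874/1307691 + 220 = 287030146/1307691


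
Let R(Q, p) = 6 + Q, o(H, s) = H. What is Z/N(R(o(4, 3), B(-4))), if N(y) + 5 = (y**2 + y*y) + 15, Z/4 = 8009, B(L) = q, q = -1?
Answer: 16018/105 ≈ 152.55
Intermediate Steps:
B(L) = -1
Z = 32036 (Z = 4*8009 = 32036)
N(y) = 10 + 2*y**2 (N(y) = -5 + ((y**2 + y*y) + 15) = -5 + ((y**2 + y**2) + 15) = -5 + (2*y**2 + 15) = -5 + (15 + 2*y**2) = 10 + 2*y**2)
Z/N(R(o(4, 3), B(-4))) = 32036/(10 + 2*(6 + 4)**2) = 32036/(10 + 2*10**2) = 32036/(10 + 2*100) = 32036/(10 + 200) = 32036/210 = 32036*(1/210) = 16018/105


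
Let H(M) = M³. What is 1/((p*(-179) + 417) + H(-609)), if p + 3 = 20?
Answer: -1/225869155 ≈ -4.4273e-9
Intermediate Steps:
p = 17 (p = -3 + 20 = 17)
1/((p*(-179) + 417) + H(-609)) = 1/((17*(-179) + 417) + (-609)³) = 1/((-3043 + 417) - 225866529) = 1/(-2626 - 225866529) = 1/(-225869155) = -1/225869155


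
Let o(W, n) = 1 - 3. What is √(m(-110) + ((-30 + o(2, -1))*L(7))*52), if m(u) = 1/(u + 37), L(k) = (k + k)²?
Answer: I*√1738021449/73 ≈ 571.09*I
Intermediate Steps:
o(W, n) = -2
L(k) = 4*k² (L(k) = (2*k)² = 4*k²)
m(u) = 1/(37 + u)
√(m(-110) + ((-30 + o(2, -1))*L(7))*52) = √(1/(37 - 110) + ((-30 - 2)*(4*7²))*52) = √(1/(-73) - 128*49*52) = √(-1/73 - 32*196*52) = √(-1/73 - 6272*52) = √(-1/73 - 326144) = √(-23808513/73) = I*√1738021449/73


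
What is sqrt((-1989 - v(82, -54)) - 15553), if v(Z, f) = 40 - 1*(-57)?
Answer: I*sqrt(17639) ≈ 132.81*I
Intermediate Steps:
v(Z, f) = 97 (v(Z, f) = 40 + 57 = 97)
sqrt((-1989 - v(82, -54)) - 15553) = sqrt((-1989 - 1*97) - 15553) = sqrt((-1989 - 97) - 15553) = sqrt(-2086 - 15553) = sqrt(-17639) = I*sqrt(17639)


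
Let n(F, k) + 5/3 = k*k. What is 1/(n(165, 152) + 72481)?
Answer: 3/286750 ≈ 1.0462e-5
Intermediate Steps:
n(F, k) = -5/3 + k² (n(F, k) = -5/3 + k*k = -5/3 + k²)
1/(n(165, 152) + 72481) = 1/((-5/3 + 152²) + 72481) = 1/((-5/3 + 23104) + 72481) = 1/(69307/3 + 72481) = 1/(286750/3) = 3/286750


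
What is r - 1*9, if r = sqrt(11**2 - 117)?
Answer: -7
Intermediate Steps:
r = 2 (r = sqrt(121 - 117) = sqrt(4) = 2)
r - 1*9 = 2 - 1*9 = 2 - 9 = -7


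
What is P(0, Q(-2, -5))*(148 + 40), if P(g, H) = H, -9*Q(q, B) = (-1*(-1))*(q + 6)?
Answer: -752/9 ≈ -83.556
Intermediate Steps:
Q(q, B) = -2/3 - q/9 (Q(q, B) = -(-1*(-1))*(q + 6)/9 = -(6 + q)/9 = -2/3 - q/9)
P(0, Q(-2, -5))*(148 + 40) = (-2/3 - 1/9*(-2))*(148 + 40) = (-2/3 + 2/9)*188 = -4/9*188 = -752/9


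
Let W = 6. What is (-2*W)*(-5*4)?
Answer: 240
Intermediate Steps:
(-2*W)*(-5*4) = (-2*6)*(-5*4) = -12*(-20) = 240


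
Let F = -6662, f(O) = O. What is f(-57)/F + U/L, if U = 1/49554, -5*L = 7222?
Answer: 10199534503/1192094909028 ≈ 0.0085560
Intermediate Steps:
L = -7222/5 (L = -⅕*7222 = -7222/5 ≈ -1444.4)
U = 1/49554 ≈ 2.0180e-5
f(-57)/F + U/L = -57/(-6662) + 1/(49554*(-7222/5)) = -57*(-1/6662) + (1/49554)*(-5/7222) = 57/6662 - 5/357878988 = 10199534503/1192094909028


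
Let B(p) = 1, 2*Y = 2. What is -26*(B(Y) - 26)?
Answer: 650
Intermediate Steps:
Y = 1 (Y = (1/2)*2 = 1)
-26*(B(Y) - 26) = -26*(1 - 26) = -26*(-25) = 650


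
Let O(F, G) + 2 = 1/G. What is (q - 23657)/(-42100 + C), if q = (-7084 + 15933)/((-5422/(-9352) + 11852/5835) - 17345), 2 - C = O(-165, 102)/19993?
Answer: 22828189134353245351266/40622241886077080294975 ≈ 0.56196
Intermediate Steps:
O(F, G) = -2 + 1/G
C = 4078775/2039286 (C = 2 - (-2 + 1/102)/19993 = 2 - (-203)/(102*19993) = 2 - 1*(-203/2039286) = 2 + 203/2039286 = 4078775/2039286 ≈ 2.0001)
q = -241440186540/473177720063 (q = 8849/((-5422*(-1/9352) + 11852*(1/5835)) - 17345) = 8849/((2711/4676 + 11852/5835) - 17345) = 8849/(71238637/27284460 - 17345) = 8849/(-473177720063/27284460) = 8849*(-27284460/473177720063) = -241440186540/473177720063 ≈ -0.51025)
(q - 23657)/(-42100 + C) = (-241440186540/473177720063 - 23657)/(-42100 + 4078775/2039286) = -11194206763716931/(473177720063*(-85849861825/2039286)) = -11194206763716931/473177720063*(-2039286/85849861825) = 22828189134353245351266/40622241886077080294975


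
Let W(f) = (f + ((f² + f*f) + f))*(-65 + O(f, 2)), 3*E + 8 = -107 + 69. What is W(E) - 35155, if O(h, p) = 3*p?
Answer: -549799/9 ≈ -61089.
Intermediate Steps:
E = -46/3 (E = -8/3 + (-107 + 69)/3 = -8/3 + (⅓)*(-38) = -8/3 - 38/3 = -46/3 ≈ -15.333)
W(f) = -118*f - 118*f² (W(f) = (f + ((f² + f*f) + f))*(-65 + 3*2) = (f + ((f² + f²) + f))*(-65 + 6) = (f + (2*f² + f))*(-59) = (f + (f + 2*f²))*(-59) = (2*f + 2*f²)*(-59) = -118*f - 118*f²)
W(E) - 35155 = -118*(-46/3)*(1 - 46/3) - 35155 = -118*(-46/3)*(-43/3) - 35155 = -233404/9 - 35155 = -549799/9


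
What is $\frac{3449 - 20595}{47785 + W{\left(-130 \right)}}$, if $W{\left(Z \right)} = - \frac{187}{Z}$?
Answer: $- \frac{2228980}{6212237} \approx -0.3588$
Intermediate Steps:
$\frac{3449 - 20595}{47785 + W{\left(-130 \right)}} = \frac{3449 - 20595}{47785 - \frac{187}{-130}} = - \frac{17146}{47785 - - \frac{187}{130}} = - \frac{17146}{47785 + \frac{187}{130}} = - \frac{17146}{\frac{6212237}{130}} = \left(-17146\right) \frac{130}{6212237} = - \frac{2228980}{6212237}$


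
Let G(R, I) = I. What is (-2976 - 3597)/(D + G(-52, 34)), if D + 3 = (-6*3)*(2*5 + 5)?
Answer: 6573/239 ≈ 27.502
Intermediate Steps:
D = -273 (D = -3 + (-6*3)*(2*5 + 5) = -3 - 18*(10 + 5) = -3 - 18*15 = -3 - 270 = -273)
(-2976 - 3597)/(D + G(-52, 34)) = (-2976 - 3597)/(-273 + 34) = -6573/(-239) = -6573*(-1/239) = 6573/239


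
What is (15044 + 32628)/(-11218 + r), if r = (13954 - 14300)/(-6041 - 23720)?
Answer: -177345799/41732319 ≈ -4.2496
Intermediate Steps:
r = 346/29761 (r = -346/(-29761) = -346*(-1/29761) = 346/29761 ≈ 0.011626)
(15044 + 32628)/(-11218 + r) = (15044 + 32628)/(-11218 + 346/29761) = 47672/(-333858552/29761) = 47672*(-29761/333858552) = -177345799/41732319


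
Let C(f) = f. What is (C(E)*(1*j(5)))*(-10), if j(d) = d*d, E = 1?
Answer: -250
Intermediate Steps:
j(d) = d²
(C(E)*(1*j(5)))*(-10) = (1*(1*5²))*(-10) = (1*(1*25))*(-10) = (1*25)*(-10) = 25*(-10) = -250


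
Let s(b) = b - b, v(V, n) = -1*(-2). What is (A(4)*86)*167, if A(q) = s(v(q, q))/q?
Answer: 0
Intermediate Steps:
v(V, n) = 2
s(b) = 0
A(q) = 0 (A(q) = 0/q = 0)
(A(4)*86)*167 = (0*86)*167 = 0*167 = 0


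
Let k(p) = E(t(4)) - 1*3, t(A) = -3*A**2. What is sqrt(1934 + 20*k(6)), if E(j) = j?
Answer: sqrt(914) ≈ 30.232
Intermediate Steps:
k(p) = -51 (k(p) = -3*4**2 - 1*3 = -3*16 - 3 = -48 - 3 = -51)
sqrt(1934 + 20*k(6)) = sqrt(1934 + 20*(-51)) = sqrt(1934 - 1020) = sqrt(914)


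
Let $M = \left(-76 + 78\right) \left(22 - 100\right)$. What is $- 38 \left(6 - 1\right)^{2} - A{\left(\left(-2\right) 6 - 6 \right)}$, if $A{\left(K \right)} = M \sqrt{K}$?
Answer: $-950 + 468 i \sqrt{2} \approx -950.0 + 661.85 i$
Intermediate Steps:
$M = -156$ ($M = 2 \left(-78\right) = -156$)
$A{\left(K \right)} = - 156 \sqrt{K}$
$- 38 \left(6 - 1\right)^{2} - A{\left(\left(-2\right) 6 - 6 \right)} = - 38 \left(6 - 1\right)^{2} - - 156 \sqrt{\left(-2\right) 6 - 6} = - 38 \cdot 5^{2} - - 156 \sqrt{-12 - 6} = \left(-38\right) 25 - - 156 \sqrt{-18} = -950 - - 156 \cdot 3 i \sqrt{2} = -950 - - 468 i \sqrt{2} = -950 + 468 i \sqrt{2}$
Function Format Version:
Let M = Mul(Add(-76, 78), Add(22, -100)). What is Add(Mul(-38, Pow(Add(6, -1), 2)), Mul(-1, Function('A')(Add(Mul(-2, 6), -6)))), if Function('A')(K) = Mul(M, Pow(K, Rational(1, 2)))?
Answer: Add(-950, Mul(468, I, Pow(2, Rational(1, 2)))) ≈ Add(-950.00, Mul(661.85, I))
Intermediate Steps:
M = -156 (M = Mul(2, -78) = -156)
Function('A')(K) = Mul(-156, Pow(K, Rational(1, 2)))
Add(Mul(-38, Pow(Add(6, -1), 2)), Mul(-1, Function('A')(Add(Mul(-2, 6), -6)))) = Add(Mul(-38, Pow(Add(6, -1), 2)), Mul(-1, Mul(-156, Pow(Add(Mul(-2, 6), -6), Rational(1, 2))))) = Add(Mul(-38, Pow(5, 2)), Mul(-1, Mul(-156, Pow(Add(-12, -6), Rational(1, 2))))) = Add(Mul(-38, 25), Mul(-1, Mul(-156, Pow(-18, Rational(1, 2))))) = Add(-950, Mul(-1, Mul(-156, Mul(3, I, Pow(2, Rational(1, 2)))))) = Add(-950, Mul(-1, Mul(-468, I, Pow(2, Rational(1, 2))))) = Add(-950, Mul(468, I, Pow(2, Rational(1, 2))))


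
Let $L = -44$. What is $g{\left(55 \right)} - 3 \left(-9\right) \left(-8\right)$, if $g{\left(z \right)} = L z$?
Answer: $-2636$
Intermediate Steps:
$g{\left(z \right)} = - 44 z$
$g{\left(55 \right)} - 3 \left(-9\right) \left(-8\right) = \left(-44\right) 55 - 3 \left(-9\right) \left(-8\right) = -2420 - \left(-27\right) \left(-8\right) = -2420 - 216 = -2636$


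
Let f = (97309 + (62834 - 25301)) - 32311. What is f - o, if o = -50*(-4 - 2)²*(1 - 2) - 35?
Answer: 100766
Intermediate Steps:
f = 102531 (f = (97309 + 37533) - 32311 = 134842 - 32311 = 102531)
o = 1765 (o = -50*(-6)²*(-1) - 35 = -1800*(-1) - 35 = -50*(-36) - 35 = 1800 - 35 = 1765)
f - o = 102531 - 1*1765 = 102531 - 1765 = 100766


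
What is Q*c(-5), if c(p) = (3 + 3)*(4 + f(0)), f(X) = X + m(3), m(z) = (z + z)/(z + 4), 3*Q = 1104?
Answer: 75072/7 ≈ 10725.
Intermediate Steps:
Q = 368 (Q = (⅓)*1104 = 368)
m(z) = 2*z/(4 + z) (m(z) = (2*z)/(4 + z) = 2*z/(4 + z))
f(X) = 6/7 + X (f(X) = X + 2*3/(4 + 3) = X + 2*3/7 = X + 2*3*(⅐) = X + 6/7 = 6/7 + X)
c(p) = 204/7 (c(p) = (3 + 3)*(4 + (6/7 + 0)) = 6*(4 + 6/7) = 6*(34/7) = 204/7)
Q*c(-5) = 368*(204/7) = 75072/7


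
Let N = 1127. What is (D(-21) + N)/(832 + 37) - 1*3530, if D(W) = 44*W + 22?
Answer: -3067345/869 ≈ -3529.7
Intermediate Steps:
D(W) = 22 + 44*W
(D(-21) + N)/(832 + 37) - 1*3530 = ((22 + 44*(-21)) + 1127)/(832 + 37) - 1*3530 = ((22 - 924) + 1127)/869 - 3530 = (-902 + 1127)*(1/869) - 3530 = 225*(1/869) - 3530 = 225/869 - 3530 = -3067345/869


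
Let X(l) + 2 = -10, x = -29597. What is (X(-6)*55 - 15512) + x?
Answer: -45769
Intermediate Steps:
X(l) = -12 (X(l) = -2 - 10 = -12)
(X(-6)*55 - 15512) + x = (-12*55 - 15512) - 29597 = (-660 - 15512) - 29597 = -16172 - 29597 = -45769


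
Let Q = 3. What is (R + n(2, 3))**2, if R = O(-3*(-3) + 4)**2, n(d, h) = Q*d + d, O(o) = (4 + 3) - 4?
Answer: 289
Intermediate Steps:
O(o) = 3 (O(o) = 7 - 4 = 3)
n(d, h) = 4*d (n(d, h) = 3*d + d = 4*d)
R = 9 (R = 3**2 = 9)
(R + n(2, 3))**2 = (9 + 4*2)**2 = (9 + 8)**2 = 17**2 = 289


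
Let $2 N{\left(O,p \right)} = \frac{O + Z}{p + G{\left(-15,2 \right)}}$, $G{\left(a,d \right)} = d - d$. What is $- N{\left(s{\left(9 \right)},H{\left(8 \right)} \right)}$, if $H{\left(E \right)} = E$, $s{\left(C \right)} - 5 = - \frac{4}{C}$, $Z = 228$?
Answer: $- \frac{2093}{144} \approx -14.535$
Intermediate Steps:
$G{\left(a,d \right)} = 0$
$s{\left(C \right)} = 5 - \frac{4}{C}$
$N{\left(O,p \right)} = \frac{228 + O}{2 p}$ ($N{\left(O,p \right)} = \frac{\left(O + 228\right) \frac{1}{p + 0}}{2} = \frac{\left(228 + O\right) \frac{1}{p}}{2} = \frac{\frac{1}{p} \left(228 + O\right)}{2} = \frac{228 + O}{2 p}$)
$- N{\left(s{\left(9 \right)},H{\left(8 \right)} \right)} = - \frac{228 + \left(5 - \frac{4}{9}\right)}{2 \cdot 8} = - \frac{228 + \frac{41}{9}}{2 \cdot 8} = - \frac{2093}{2 \cdot 8 \cdot 9} = \left(-1\right) \frac{2093}{144} = - \frac{2093}{144}$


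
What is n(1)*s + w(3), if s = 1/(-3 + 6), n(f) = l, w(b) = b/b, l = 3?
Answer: 2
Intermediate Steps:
w(b) = 1
n(f) = 3
s = ⅓ (s = 1/3 = ⅓ ≈ 0.33333)
n(1)*s + w(3) = 3*(⅓) + 1 = 1 + 1 = 2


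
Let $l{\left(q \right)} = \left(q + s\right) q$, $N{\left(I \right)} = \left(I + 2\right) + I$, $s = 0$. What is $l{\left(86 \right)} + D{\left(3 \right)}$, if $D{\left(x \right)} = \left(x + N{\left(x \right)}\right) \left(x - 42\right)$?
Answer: $6967$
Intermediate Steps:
$N{\left(I \right)} = 2 + 2 I$ ($N{\left(I \right)} = \left(2 + I\right) + I = 2 + 2 I$)
$l{\left(q \right)} = q^{2}$ ($l{\left(q \right)} = \left(q + 0\right) q = q q = q^{2}$)
$D{\left(x \right)} = \left(-42 + x\right) \left(2 + 3 x\right)$ ($D{\left(x \right)} = \left(x + \left(2 + 2 x\right)\right) \left(x - 42\right) = \left(2 + 3 x\right) \left(-42 + x\right) = \left(-42 + x\right) \left(2 + 3 x\right)$)
$l{\left(86 \right)} + D{\left(3 \right)} = 86^{2} - \left(456 - 27\right) = 7396 - 429 = 6967$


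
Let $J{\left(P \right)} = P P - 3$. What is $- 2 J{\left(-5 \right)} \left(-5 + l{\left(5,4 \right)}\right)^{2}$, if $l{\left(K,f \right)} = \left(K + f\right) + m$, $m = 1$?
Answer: $-1100$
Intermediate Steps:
$l{\left(K,f \right)} = 1 + K + f$ ($l{\left(K,f \right)} = \left(K + f\right) + 1 = 1 + K + f$)
$J{\left(P \right)} = -3 + P^{2}$ ($J{\left(P \right)} = P^{2} - 3 = -3 + P^{2}$)
$- 2 J{\left(-5 \right)} \left(-5 + l{\left(5,4 \right)}\right)^{2} = - 2 \left(-3 + \left(-5\right)^{2}\right) \left(-5 + \left(1 + 5 + 4\right)\right)^{2} = - 2 \left(-3 + 25\right) \left(-5 + 10\right)^{2} = \left(-2\right) 22 \cdot 5^{2} = \left(-44\right) 25 = -1100$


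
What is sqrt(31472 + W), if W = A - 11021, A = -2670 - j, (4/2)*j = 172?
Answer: sqrt(17695) ≈ 133.02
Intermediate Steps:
j = 86 (j = (1/2)*172 = 86)
A = -2756 (A = -2670 - 1*86 = -2670 - 86 = -2756)
W = -13777 (W = -2756 - 11021 = -13777)
sqrt(31472 + W) = sqrt(31472 - 13777) = sqrt(17695)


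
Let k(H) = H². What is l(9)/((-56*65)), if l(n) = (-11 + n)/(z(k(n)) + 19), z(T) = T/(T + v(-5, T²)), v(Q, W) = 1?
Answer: 41/1491490 ≈ 2.7489e-5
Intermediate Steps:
z(T) = T/(1 + T) (z(T) = T/(T + 1) = T/(1 + T))
l(n) = (-11 + n)/(19 + n²/(1 + n²)) (l(n) = (-11 + n)/(n²/(1 + n²) + 19) = (-11 + n)/(19 + n²/(1 + n²)))
l(9)/((-56*65)) = ((1 + 9²)*(-11 + 9)/(19 + 20*9²))/((-56*65)) = ((1 + 81)*(-2)/(19 + 20*81))/(-3640) = (82*(-2)/(19 + 1620))*(-1/3640) = (82*(-2)/1639)*(-1/3640) = ((1/1639)*82*(-2))*(-1/3640) = -164/1639*(-1/3640) = 41/1491490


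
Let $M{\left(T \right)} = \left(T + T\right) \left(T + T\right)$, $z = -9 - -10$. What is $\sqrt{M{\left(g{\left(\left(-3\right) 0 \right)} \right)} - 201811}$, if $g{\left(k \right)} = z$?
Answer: $3 i \sqrt{22423} \approx 449.23 i$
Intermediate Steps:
$z = 1$ ($z = -9 + 10 = 1$)
$g{\left(k \right)} = 1$
$M{\left(T \right)} = 4 T^{2}$ ($M{\left(T \right)} = 2 T 2 T = 4 T^{2}$)
$\sqrt{M{\left(g{\left(\left(-3\right) 0 \right)} \right)} - 201811} = \sqrt{4 \cdot 1^{2} - 201811} = \sqrt{4 \cdot 1 - 201811} = \sqrt{4 - 201811} = \sqrt{-201807} = 3 i \sqrt{22423}$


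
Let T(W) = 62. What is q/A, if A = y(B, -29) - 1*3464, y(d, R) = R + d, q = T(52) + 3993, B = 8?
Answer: -811/697 ≈ -1.1636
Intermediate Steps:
q = 4055 (q = 62 + 3993 = 4055)
A = -3485 (A = (-29 + 8) - 1*3464 = -21 - 3464 = -3485)
q/A = 4055/(-3485) = 4055*(-1/3485) = -811/697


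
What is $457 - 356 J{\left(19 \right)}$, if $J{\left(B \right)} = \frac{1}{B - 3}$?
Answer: $\frac{1739}{4} \approx 434.75$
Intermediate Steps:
$J{\left(B \right)} = \frac{1}{-3 + B}$
$457 - 356 J{\left(19 \right)} = 457 - \frac{356}{-3 + 19} = 457 - \frac{356}{16} = 457 - \frac{89}{4} = \frac{1739}{4}$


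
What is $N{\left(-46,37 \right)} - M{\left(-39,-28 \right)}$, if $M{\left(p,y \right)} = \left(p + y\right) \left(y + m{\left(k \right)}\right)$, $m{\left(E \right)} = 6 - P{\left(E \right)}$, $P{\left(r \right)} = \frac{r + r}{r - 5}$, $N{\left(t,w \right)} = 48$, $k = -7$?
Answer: $- \frac{9025}{6} \approx -1504.2$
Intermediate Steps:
$P{\left(r \right)} = \frac{2 r}{-5 + r}$
$m{\left(E \right)} = 6 - \frac{2 E}{-5 + E}$
$M{\left(p,y \right)} = \left(\frac{29}{6} + y\right) \left(p + y\right)$ ($M{\left(p,y \right)} = \left(p + y\right) \left(y + \frac{2 \left(-15 + 2 \left(-7\right)\right)}{-5 - 7}\right) = \left(p + y\right) \left(y + \frac{2 \left(-15 - 14\right)}{-12}\right) = \left(p + y\right) \left(y + 2 \left(- \frac{1}{12}\right) \left(-29\right)\right) = \left(p + y\right) \left(y + \frac{29}{6}\right) = \left(p + y\right) \left(\frac{29}{6} + y\right) = \left(\frac{29}{6} + y\right) \left(p + y\right)$)
$N{\left(-46,37 \right)} - M{\left(-39,-28 \right)} = 48 - \left(\left(-28\right)^{2} + \frac{29}{6} \left(-39\right) + \frac{29}{6} \left(-28\right) - -1092\right) = 48 - \left(784 - \frac{377}{2} - \frac{406}{3} + 1092\right) = 48 - \frac{9313}{6} = - \frac{9025}{6}$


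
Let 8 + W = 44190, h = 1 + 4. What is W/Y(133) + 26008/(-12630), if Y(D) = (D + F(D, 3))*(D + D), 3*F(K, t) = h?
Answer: -280216933/339317580 ≈ -0.82582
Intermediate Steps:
h = 5
F(K, t) = 5/3 (F(K, t) = (1/3)*5 = 5/3)
Y(D) = 2*D*(5/3 + D) (Y(D) = (D + 5/3)*(D + D) = (5/3 + D)*(2*D) = 2*D*(5/3 + D))
W = 44182 (W = -8 + 44190 = 44182)
W/Y(133) + 26008/(-12630) = 44182/(((2/3)*133*(5 + 3*133))) + 26008/(-12630) = 44182/(((2/3)*133*(5 + 399))) + 26008*(-1/12630) = 44182/(((2/3)*133*404)) - 13004/6315 = 44182/(107464/3) - 13004/6315 = 44182*(3/107464) - 13004/6315 = 66273/53732 - 13004/6315 = -280216933/339317580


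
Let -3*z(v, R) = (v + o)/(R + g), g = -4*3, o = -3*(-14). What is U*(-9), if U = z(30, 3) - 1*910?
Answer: 8166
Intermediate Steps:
o = 42
g = -12
z(v, R) = -(42 + v)/(3*(-12 + R)) (z(v, R) = -(v + 42)/(3*(R - 12)) = -(42 + v)/(3*(-12 + R)))
U = -2722/3 (U = (-42 - 1*30)/(3*(-12 + 3)) - 1*910 = (1/3)*(-42 - 30)/(-9) - 910 = (1/3)*(-1/9)*(-72) - 910 = 8/3 - 910 = -2722/3 ≈ -907.33)
U*(-9) = -2722/3*(-9) = 8166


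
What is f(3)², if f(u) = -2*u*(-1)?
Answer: 36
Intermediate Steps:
f(u) = 2*u
f(3)² = (2*3)² = 6² = 36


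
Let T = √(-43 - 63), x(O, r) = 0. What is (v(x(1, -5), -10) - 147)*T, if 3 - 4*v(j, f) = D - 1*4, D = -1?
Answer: -145*I*√106 ≈ -1492.9*I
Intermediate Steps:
T = I*√106 (T = √(-106) = I*√106 ≈ 10.296*I)
v(j, f) = 2 (v(j, f) = ¾ - (-1 - 1*4)/4 = ¾ - (-1 - 4)/4 = ¾ - ¼*(-5) = ¾ + 5/4 = 2)
(v(x(1, -5), -10) - 147)*T = (2 - 147)*(I*√106) = -145*I*√106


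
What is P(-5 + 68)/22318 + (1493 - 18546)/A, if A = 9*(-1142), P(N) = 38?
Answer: 190489709/114692202 ≈ 1.6609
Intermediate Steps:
A = -10278
P(-5 + 68)/22318 + (1493 - 18546)/A = 38/22318 + (1493 - 18546)/(-10278) = 38*(1/22318) - 17053*(-1/10278) = 19/11159 + 17053/10278 = 190489709/114692202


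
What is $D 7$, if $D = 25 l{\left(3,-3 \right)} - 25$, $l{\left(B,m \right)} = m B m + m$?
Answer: $4025$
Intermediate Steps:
$l{\left(B,m \right)} = m + B m^{2}$ ($l{\left(B,m \right)} = B m m + m = B m^{2} + m = m + B m^{2}$)
$D = 575$ ($D = 25 \left(- 3 \left(1 + 3 \left(-3\right)\right)\right) - 25 = 25 \left(- 3 \left(1 - 9\right)\right) - 25 = 25 \left(\left(-3\right) \left(-8\right)\right) - 25 = 25 \cdot 24 - 25 = 600 - 25 = 575$)
$D 7 = 575 \cdot 7 = 4025$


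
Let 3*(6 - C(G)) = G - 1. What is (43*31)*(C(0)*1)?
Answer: 25327/3 ≈ 8442.3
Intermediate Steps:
C(G) = 19/3 - G/3 (C(G) = 6 - (G - 1)/3 = 6 - (-1 + G)/3 = 6 + (⅓ - G/3) = 19/3 - G/3)
(43*31)*(C(0)*1) = (43*31)*((19/3 - ⅓*0)*1) = 1333*((19/3 + 0)*1) = 1333*((19/3)*1) = 1333*(19/3) = 25327/3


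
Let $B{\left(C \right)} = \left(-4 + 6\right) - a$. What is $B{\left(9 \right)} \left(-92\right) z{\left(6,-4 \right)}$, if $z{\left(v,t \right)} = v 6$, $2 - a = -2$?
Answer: $6624$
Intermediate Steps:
$a = 4$ ($a = 2 - -2 = 2 + 2 = 4$)
$z{\left(v,t \right)} = 6 v$
$B{\left(C \right)} = -2$ ($B{\left(C \right)} = \left(-4 + 6\right) - 4 = 2 - 4 = -2$)
$B{\left(9 \right)} \left(-92\right) z{\left(6,-4 \right)} = \left(-2\right) \left(-92\right) 6 \cdot 6 = 184 \cdot 36 = 6624$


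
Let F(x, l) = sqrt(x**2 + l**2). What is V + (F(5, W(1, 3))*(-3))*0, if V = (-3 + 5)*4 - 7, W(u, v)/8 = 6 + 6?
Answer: 1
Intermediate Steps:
W(u, v) = 96 (W(u, v) = 8*(6 + 6) = 8*12 = 96)
F(x, l) = sqrt(l**2 + x**2)
V = 1 (V = 2*4 - 7 = 8 - 7 = 1)
V + (F(5, W(1, 3))*(-3))*0 = 1 + (sqrt(96**2 + 5**2)*(-3))*0 = 1 + (sqrt(9216 + 25)*(-3))*0 = 1 + (sqrt(9241)*(-3))*0 = 1 - 3*sqrt(9241)*0 = 1 + 0 = 1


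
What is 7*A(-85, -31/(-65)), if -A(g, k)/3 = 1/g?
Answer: 21/85 ≈ 0.24706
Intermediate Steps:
A(g, k) = -3/g
7*A(-85, -31/(-65)) = 7*(-3/(-85)) = 7*(-3*(-1/85)) = 7*(3/85) = 21/85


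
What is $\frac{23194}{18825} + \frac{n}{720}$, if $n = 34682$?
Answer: $\frac{22319611}{451800} \approx 49.402$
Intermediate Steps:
$\frac{23194}{18825} + \frac{n}{720} = \frac{23194}{18825} + \frac{34682}{720} = 23194 \cdot \frac{1}{18825} + 34682 \cdot \frac{1}{720} = \frac{23194}{18825} + \frac{17341}{360} = \frac{22319611}{451800}$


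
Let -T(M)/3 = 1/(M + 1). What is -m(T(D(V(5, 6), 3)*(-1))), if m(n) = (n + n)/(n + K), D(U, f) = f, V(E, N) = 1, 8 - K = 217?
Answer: 6/415 ≈ 0.014458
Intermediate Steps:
K = -209 (K = 8 - 1*217 = 8 - 217 = -209)
T(M) = -3/(1 + M) (T(M) = -3/(M + 1) = -3/(1 + M))
m(n) = 2*n/(-209 + n) (m(n) = (n + n)/(n - 209) = (2*n)/(-209 + n) = 2*n/(-209 + n))
-m(T(D(V(5, 6), 3)*(-1))) = -2*(-3/(1 + 3*(-1)))/(-209 - 3/(1 + 3*(-1))) = -2*(-3/(1 - 3))/(-209 - 3/(1 - 3)) = -2*(-3/(-2))/(-209 - 3/(-2)) = -2*(-3*(-1/2))/(-209 - 3*(-1/2)) = -2*3/(2*(-209 + 3/2)) = -2*3/(2*(-415/2)) = -2*3*(-2)/(2*415) = -1*(-6/415) = 6/415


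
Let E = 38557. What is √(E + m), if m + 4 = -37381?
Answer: 2*√293 ≈ 34.234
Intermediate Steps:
m = -37385 (m = -4 - 37381 = -37385)
√(E + m) = √(38557 - 37385) = √1172 = 2*√293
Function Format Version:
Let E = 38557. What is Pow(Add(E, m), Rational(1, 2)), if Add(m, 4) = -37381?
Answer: Mul(2, Pow(293, Rational(1, 2))) ≈ 34.234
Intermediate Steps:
m = -37385 (m = Add(-4, -37381) = -37385)
Pow(Add(E, m), Rational(1, 2)) = Pow(Add(38557, -37385), Rational(1, 2)) = Pow(1172, Rational(1, 2)) = Mul(2, Pow(293, Rational(1, 2)))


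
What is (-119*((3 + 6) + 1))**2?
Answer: 1416100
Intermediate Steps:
(-119*((3 + 6) + 1))**2 = (-119*(9 + 1))**2 = (-119*10)**2 = (-1190)**2 = 1416100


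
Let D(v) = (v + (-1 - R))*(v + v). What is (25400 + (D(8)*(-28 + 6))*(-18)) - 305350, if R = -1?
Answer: -229262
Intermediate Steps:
D(v) = 2*v² (D(v) = (v + (-1 - 1*(-1)))*(v + v) = (v + (-1 + 1))*(2*v) = (v + 0)*(2*v) = v*(2*v) = 2*v²)
(25400 + (D(8)*(-28 + 6))*(-18)) - 305350 = (25400 + ((2*8²)*(-28 + 6))*(-18)) - 305350 = (25400 + ((2*64)*(-22))*(-18)) - 305350 = (25400 + (128*(-22))*(-18)) - 305350 = (25400 - 2816*(-18)) - 305350 = (25400 + 50688) - 305350 = 76088 - 305350 = -229262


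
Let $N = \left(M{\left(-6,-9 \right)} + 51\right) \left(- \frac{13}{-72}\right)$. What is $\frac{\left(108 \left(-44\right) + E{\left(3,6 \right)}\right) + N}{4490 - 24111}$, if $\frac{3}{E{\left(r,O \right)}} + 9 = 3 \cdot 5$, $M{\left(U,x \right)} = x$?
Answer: $\frac{56927}{235452} \approx 0.24178$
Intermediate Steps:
$E{\left(r,O \right)} = \frac{1}{2}$ ($E{\left(r,O \right)} = \frac{3}{-9 + 3 \cdot 5} = \frac{3}{-9 + 15} = \frac{3}{6} = 3 \cdot \frac{1}{6} = \frac{1}{2}$)
$N = \frac{91}{12}$ ($N = \left(-9 + 51\right) \left(- \frac{13}{-72}\right) = 42 \left(\left(-13\right) \left(- \frac{1}{72}\right)\right) = 42 \cdot \frac{13}{72} = \frac{91}{12} \approx 7.5833$)
$\frac{\left(108 \left(-44\right) + E{\left(3,6 \right)}\right) + N}{4490 - 24111} = \frac{\left(108 \left(-44\right) + \frac{1}{2}\right) + \frac{91}{12}}{4490 - 24111} = \frac{\left(-4752 + \frac{1}{2}\right) + \frac{91}{12}}{-19621} = \left(- \frac{9503}{2} + \frac{91}{12}\right) \left(- \frac{1}{19621}\right) = \left(- \frac{56927}{12}\right) \left(- \frac{1}{19621}\right) = \frac{56927}{235452}$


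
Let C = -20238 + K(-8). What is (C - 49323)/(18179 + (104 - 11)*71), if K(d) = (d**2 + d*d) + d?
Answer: -69441/24782 ≈ -2.8021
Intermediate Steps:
K(d) = d + 2*d**2 (K(d) = (d**2 + d**2) + d = 2*d**2 + d = d + 2*d**2)
C = -20118 (C = -20238 - 8*(1 + 2*(-8)) = -20238 - 8*(1 - 16) = -20238 - 8*(-15) = -20238 + 120 = -20118)
(C - 49323)/(18179 + (104 - 11)*71) = (-20118 - 49323)/(18179 + (104 - 11)*71) = -69441/(18179 + 93*71) = -69441/(18179 + 6603) = -69441/24782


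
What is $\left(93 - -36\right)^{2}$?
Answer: $16641$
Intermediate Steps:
$\left(93 - -36\right)^{2} = \left(93 + 36\right)^{2} = 129^{2} = 16641$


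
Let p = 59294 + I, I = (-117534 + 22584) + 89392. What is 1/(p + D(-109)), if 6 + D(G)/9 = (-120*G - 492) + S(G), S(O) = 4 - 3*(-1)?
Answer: 1/167037 ≈ 5.9867e-6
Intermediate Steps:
I = -5558 (I = -94950 + 89392 = -5558)
p = 53736 (p = 59294 - 5558 = 53736)
S(O) = 7 (S(O) = 4 + 3 = 7)
D(G) = -4419 - 1080*G (D(G) = -54 + 9*((-120*G - 492) + 7) = -54 + 9*((-492 - 120*G) + 7) = -54 + 9*(-485 - 120*G) = -54 + (-4365 - 1080*G) = -4419 - 1080*G)
1/(p + D(-109)) = 1/(53736 + (-4419 - 1080*(-109))) = 1/(53736 + (-4419 + 117720)) = 1/(53736 + 113301) = 1/167037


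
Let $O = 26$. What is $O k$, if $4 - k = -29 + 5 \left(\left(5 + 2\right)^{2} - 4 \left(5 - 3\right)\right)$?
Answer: $-4472$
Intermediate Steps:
$k = -172$ ($k = 4 - \left(-29 + 5 \left(\left(5 + 2\right)^{2} - 4 \left(5 - 3\right)\right)\right) = 4 - \left(-29 + 5 \left(7^{2} - 4 \left(5 - 3\right)\right)\right) = 4 - \left(-29 + 5 \left(49 - 8\right)\right) = 4 - \left(-29 + 5 \cdot 41\right) = 4 - \left(-29 + 205\right) = 4 - 176 = -172$)
$O k = 26 \left(-172\right) = -4472$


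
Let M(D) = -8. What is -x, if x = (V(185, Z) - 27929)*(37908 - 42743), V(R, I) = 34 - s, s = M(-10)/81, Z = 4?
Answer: -10924619645/81 ≈ -1.3487e+8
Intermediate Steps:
s = -8/81 ≈ -0.098765
V(R, I) = 2762/81 (V(R, I) = 34 - 1*(-8/81) = 34 + 8/81 = 2762/81)
x = 10924619645/81 (x = (2762/81 - 27929)*(37908 - 42743) = -2259487/81*(-4835) = 10924619645/81 ≈ 1.3487e+8)
-x = -1*10924619645/81 = -10924619645/81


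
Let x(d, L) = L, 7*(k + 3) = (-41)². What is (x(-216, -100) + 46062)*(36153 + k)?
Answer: 1672563746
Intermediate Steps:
k = 1660/7 (k = -3 + (⅐)*(-41)² = -3 + (⅐)*1681 = -3 + 1681/7 = 1660/7 ≈ 237.14)
(x(-216, -100) + 46062)*(36153 + k) = (-100 + 46062)*(36153 + 1660/7) = 45962*(254731/7) = 1672563746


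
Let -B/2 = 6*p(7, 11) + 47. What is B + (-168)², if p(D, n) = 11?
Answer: 27998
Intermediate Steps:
B = -226 (B = -2*(6*11 + 47) = -2*(66 + 47) = -2*113 = -226)
B + (-168)² = -226 + (-168)² = -226 + 28224 = 27998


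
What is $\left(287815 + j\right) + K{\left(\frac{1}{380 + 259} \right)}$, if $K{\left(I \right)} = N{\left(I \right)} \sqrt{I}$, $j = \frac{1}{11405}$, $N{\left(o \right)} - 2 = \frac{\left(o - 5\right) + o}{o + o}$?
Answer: $\frac{3282530076}{11405} - \frac{1063 \sqrt{71}}{142} \approx 2.8775 \cdot 10^{5}$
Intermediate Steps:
$N{\left(o \right)} = 2 + \frac{-5 + 2 o}{2 o}$ ($N{\left(o \right)} = 2 + \frac{\left(o - 5\right) + o}{o + o} = 2 + \frac{\left(o - 5\right) + o}{2 o} = 2 + \left(\left(-5 + o\right) + o\right) \frac{1}{2 o} = 2 + \left(-5 + 2 o\right) \frac{1}{2 o} = 2 + \frac{-5 + 2 o}{2 o}$)
$j = \frac{1}{11405} \approx 8.7681 \cdot 10^{-5}$
$K{\left(I \right)} = \sqrt{I} \left(3 - \frac{5}{2 I}\right)$ ($K{\left(I \right)} = \left(3 - \frac{5}{2 I}\right) \sqrt{I} = \sqrt{I} \left(3 - \frac{5}{2 I}\right)$)
$\left(287815 + j\right) + K{\left(\frac{1}{380 + 259} \right)} = \left(287815 + \frac{1}{11405}\right) + \frac{-5 + \frac{6}{380 + 259}}{2 \frac{1}{\sqrt{380 + 259}}} = \frac{3282530076}{11405} + \frac{-5 + \frac{6}{639}}{2 \frac{\sqrt{71}}{213}} = \frac{3282530076}{11405} + \frac{\frac{1}{\sqrt{\frac{1}{639}}} \left(-5 + 6 \cdot \frac{1}{639}\right)}{2} = \frac{3282530076}{11405} + \frac{3 \sqrt{71} \left(-5 + \frac{2}{213}\right)}{2} = \frac{3282530076}{11405} + \frac{1}{2} \cdot 3 \sqrt{71} \left(- \frac{1063}{213}\right) = \frac{3282530076}{11405} - \frac{1063 \sqrt{71}}{142}$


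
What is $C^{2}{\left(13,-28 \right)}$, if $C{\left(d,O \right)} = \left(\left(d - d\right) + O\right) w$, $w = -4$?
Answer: $12544$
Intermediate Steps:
$C{\left(d,O \right)} = - 4 O$ ($C{\left(d,O \right)} = \left(\left(d - d\right) + O\right) \left(-4\right) = \left(0 + O\right) \left(-4\right) = O \left(-4\right) = - 4 O$)
$C^{2}{\left(13,-28 \right)} = \left(\left(-4\right) \left(-28\right)\right)^{2} = 112^{2} = 12544$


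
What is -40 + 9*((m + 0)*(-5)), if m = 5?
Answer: -265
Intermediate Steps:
-40 + 9*((m + 0)*(-5)) = -40 + 9*((5 + 0)*(-5)) = -40 + 9*(5*(-5)) = -40 + 9*(-25) = -40 - 225 = -265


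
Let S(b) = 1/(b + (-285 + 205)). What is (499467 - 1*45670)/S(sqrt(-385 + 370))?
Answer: -36303760 + 453797*I*sqrt(15) ≈ -3.6304e+7 + 1.7575e+6*I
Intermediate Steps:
S(b) = 1/(-80 + b) (S(b) = 1/(b - 80) = 1/(-80 + b))
(499467 - 1*45670)/S(sqrt(-385 + 370)) = (499467 - 1*45670)/(1/(-80 + sqrt(-385 + 370))) = (499467 - 45670)/(1/(-80 + sqrt(-15))) = 453797/(1/(-80 + I*sqrt(15))) = 453797*(-80 + I*sqrt(15)) = -36303760 + 453797*I*sqrt(15)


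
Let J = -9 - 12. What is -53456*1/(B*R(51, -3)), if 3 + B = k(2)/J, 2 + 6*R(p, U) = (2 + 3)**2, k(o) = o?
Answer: 518112/115 ≈ 4505.3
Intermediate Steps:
J = -21
R(p, U) = 23/6 (R(p, U) = -1/3 + (2 + 3)**2/6 = -1/3 + (1/6)*5**2 = -1/3 + (1/6)*25 = -1/3 + 25/6 = 23/6)
B = -65/21 (B = -3 + 2/(-21) = -3 + 2*(-1/21) = -3 - 2/21 = -65/21 ≈ -3.0952)
-53456*1/(B*R(51, -3)) = -53456/((23/6)*(-65/21)) = -53456/(-1495/126) = -53456*(-126/1495) = 518112/115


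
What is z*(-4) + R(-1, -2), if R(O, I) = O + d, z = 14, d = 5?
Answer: -52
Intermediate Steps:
R(O, I) = 5 + O (R(O, I) = O + 5 = 5 + O)
z*(-4) + R(-1, -2) = 14*(-4) + (5 - 1) = -56 + 4 = -52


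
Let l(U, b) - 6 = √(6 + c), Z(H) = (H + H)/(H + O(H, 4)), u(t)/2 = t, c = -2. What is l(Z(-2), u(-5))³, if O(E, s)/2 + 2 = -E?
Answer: 512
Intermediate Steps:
O(E, s) = -4 - 2*E (O(E, s) = -4 + 2*(-E) = -4 - 2*E)
u(t) = 2*t
Z(H) = 2*H/(-4 - H) (Z(H) = (H + H)/(H + (-4 - 2*H)) = (2*H)/(-4 - H) = 2*H/(-4 - H))
l(U, b) = 8 (l(U, b) = 6 + √(6 - 2) = 6 + √4 = 6 + 2 = 8)
l(Z(-2), u(-5))³ = 8³ = 512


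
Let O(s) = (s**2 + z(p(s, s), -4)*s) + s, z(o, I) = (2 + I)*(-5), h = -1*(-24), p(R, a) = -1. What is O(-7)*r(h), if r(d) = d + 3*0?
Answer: -672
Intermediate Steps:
h = 24
z(o, I) = -10 - 5*I
O(s) = s**2 + 11*s (O(s) = (s**2 + (-10 - 5*(-4))*s) + s = (s**2 + (-10 + 20)*s) + s = (s**2 + 10*s) + s = s**2 + 11*s)
r(d) = d (r(d) = d + 0 = d)
O(-7)*r(h) = -7*(11 - 7)*24 = -7*4*24 = -28*24 = -672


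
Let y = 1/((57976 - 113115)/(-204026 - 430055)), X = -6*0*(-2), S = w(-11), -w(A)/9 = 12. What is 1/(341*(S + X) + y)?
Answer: -7877/290003573 ≈ -2.7162e-5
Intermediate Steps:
w(A) = -108 (w(A) = -9*12 = -108)
S = -108
X = 0 (X = 0*(-2) = 0)
y = 90583/7877 (y = 1/(-55139/(-634081)) = 1/(-55139*(-1/634081)) = 1/(7877/90583) = 90583/7877 ≈ 11.500)
1/(341*(S + X) + y) = 1/(341*(-108 + 0) + 90583/7877) = 1/(341*(-108) + 90583/7877) = 1/(-36828 + 90583/7877) = 1/(-290003573/7877) = -7877/290003573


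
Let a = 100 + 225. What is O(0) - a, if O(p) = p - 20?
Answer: -345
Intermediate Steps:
O(p) = -20 + p
a = 325
O(0) - a = (-20 + 0) - 1*325 = -20 - 325 = -345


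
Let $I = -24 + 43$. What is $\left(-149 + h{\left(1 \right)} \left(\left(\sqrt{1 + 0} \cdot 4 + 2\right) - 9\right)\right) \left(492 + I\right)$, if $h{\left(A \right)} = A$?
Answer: $-77672$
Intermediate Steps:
$I = 19$
$\left(-149 + h{\left(1 \right)} \left(\left(\sqrt{1 + 0} \cdot 4 + 2\right) - 9\right)\right) \left(492 + I\right) = \left(-149 + 1 \left(\left(\sqrt{1 + 0} \cdot 4 + 2\right) - 9\right)\right) \left(492 + 19\right) = \left(-149 + 1 \left(\left(\sqrt{1} \cdot 4 + 2\right) - 9\right)\right) 511 = \left(-149 + 1 \left(\left(1 \cdot 4 + 2\right) - 9\right)\right) 511 = \left(-149 + 1 \left(\left(4 + 2\right) - 9\right)\right) 511 = \left(-149 + 1 \left(6 - 9\right)\right) 511 = \left(-149 + 1 \left(-3\right)\right) 511 = \left(-149 - 3\right) 511 = \left(-152\right) 511 = -77672$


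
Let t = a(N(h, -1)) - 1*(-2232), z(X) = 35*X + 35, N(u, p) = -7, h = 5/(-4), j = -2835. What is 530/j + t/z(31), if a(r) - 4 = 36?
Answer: 5221/2835 ≈ 1.8416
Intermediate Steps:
h = -5/4 (h = 5*(-¼) = -5/4 ≈ -1.2500)
a(r) = 40 (a(r) = 4 + 36 = 40)
z(X) = 35 + 35*X
t = 2272 (t = 40 - 1*(-2232) = 40 + 2232 = 2272)
530/j + t/z(31) = 530/(-2835) + 2272/(35 + 35*31) = 530*(-1/2835) + 2272/(35 + 1085) = -106/567 + 2272/1120 = -106/567 + 2272*(1/1120) = -106/567 + 71/35 = 5221/2835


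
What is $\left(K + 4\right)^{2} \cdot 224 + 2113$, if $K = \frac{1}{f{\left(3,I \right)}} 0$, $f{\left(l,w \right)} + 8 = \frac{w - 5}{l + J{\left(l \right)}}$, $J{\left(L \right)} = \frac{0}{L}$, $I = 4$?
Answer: $5697$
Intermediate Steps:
$J{\left(L \right)} = 0$
$f{\left(l,w \right)} = -8 + \frac{-5 + w}{l}$ ($f{\left(l,w \right)} = -8 + \frac{w - 5}{l + 0} = -8 + \frac{-5 + w}{l}$)
$K = 0$ ($K = \frac{1}{\frac{1}{3} \left(-5 + 4 - 24\right)} 0 = \frac{1}{\frac{1}{3} \left(-25\right)} 0 = \frac{1}{- \frac{25}{3}} \cdot 0 = \left(- \frac{3}{25}\right) 0 = 0$)
$\left(K + 4\right)^{2} \cdot 224 + 2113 = \left(0 + 4\right)^{2} \cdot 224 + 2113 = 4^{2} \cdot 224 + 2113 = 16 \cdot 224 + 2113 = 3584 + 2113 = 5697$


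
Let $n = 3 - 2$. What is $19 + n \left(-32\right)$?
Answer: $-13$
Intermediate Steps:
$n = 1$ ($n = 3 - 2 = 1$)
$19 + n \left(-32\right) = 19 + 1 \left(-32\right) = 19 - 32 = -13$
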